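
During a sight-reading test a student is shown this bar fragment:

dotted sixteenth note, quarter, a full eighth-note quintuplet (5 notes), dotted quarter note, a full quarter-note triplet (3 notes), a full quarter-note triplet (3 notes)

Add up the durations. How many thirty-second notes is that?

Express everything in thirty-second notes: dotted sixteenth note = 3; quarter = 8; a full eighth-note quintuplet (5 notes) (five quintuplet eighths span one half) = 16; dotted quarter note = 12; a full quarter-note triplet (3 notes) (three triplet quarters span one half) = 16; a full quarter-note triplet (3 notes) (three triplet quarters span one half) = 16.
Sum: 3 + 8 + 16 + 12 + 16 + 16 = 71 thirty-second notes.

71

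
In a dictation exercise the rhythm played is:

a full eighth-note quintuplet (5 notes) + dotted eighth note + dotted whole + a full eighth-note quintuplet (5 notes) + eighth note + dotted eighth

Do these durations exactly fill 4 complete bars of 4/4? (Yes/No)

One bar of 4/4 = 16 sixteenth notes, so 4 bars = 64.
Express everything in sixteenth notes: a full eighth-note quintuplet (5 notes) (five quintuplet eighths span one half) = 8; dotted eighth note = 3; dotted whole = 24; a full eighth-note quintuplet (5 notes) (five quintuplet eighths span one half) = 8; eighth note = 2; dotted eighth = 3.
Adding: 8 + 3 + 24 + 8 + 2 + 3 = 48.
48 falls short of 64, so the answer is No.

No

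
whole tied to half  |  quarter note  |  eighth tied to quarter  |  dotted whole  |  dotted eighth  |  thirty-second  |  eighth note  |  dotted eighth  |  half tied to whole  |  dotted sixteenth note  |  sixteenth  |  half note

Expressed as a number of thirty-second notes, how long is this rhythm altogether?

202

Convert each value to thirty-second notes: whole tied to half (whole + half) = 48; quarter note = 8; eighth tied to quarter (eighth + quarter) = 12; dotted whole = 48; dotted eighth = 6; thirty-second = 1; eighth note = 4; dotted eighth = 6; half tied to whole (half + whole) = 48; dotted sixteenth note = 3; sixteenth = 2; half note = 16.
Sum: 48 + 8 + 12 + 48 + 6 + 1 + 4 + 6 + 48 + 3 + 2 + 16 = 202 thirty-second notes.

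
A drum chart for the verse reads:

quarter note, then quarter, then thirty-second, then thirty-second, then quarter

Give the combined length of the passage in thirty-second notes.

26

Convert each value to thirty-second notes: quarter note = 8; quarter = 8; thirty-second = 1; thirty-second = 1; quarter = 8.
Total: 8 + 8 + 1 + 1 + 8 = 26 thirty-second notes.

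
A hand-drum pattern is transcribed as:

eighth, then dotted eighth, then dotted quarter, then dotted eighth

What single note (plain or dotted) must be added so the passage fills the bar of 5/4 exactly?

The bar of 5/4 = 20 sixteenth notes.
Working in sixteenth notes: eighth = 2; dotted eighth = 3; dotted quarter = 6; dotted eighth = 3.
Adding: 2 + 3 + 6 + 3 = 14.
Remaining: 20 − 14 = 6 sixteenth notes, which is a dotted quarter note.

dotted quarter note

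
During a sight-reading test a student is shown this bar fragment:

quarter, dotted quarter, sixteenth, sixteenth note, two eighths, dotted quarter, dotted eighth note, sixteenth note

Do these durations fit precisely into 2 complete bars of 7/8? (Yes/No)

No

One bar of 7/8 = 14 sixteenth notes, so 2 bars = 28.
Express everything in sixteenth notes: quarter = 4; dotted quarter = 6; sixteenth = 1; sixteenth note = 1; eighth = 2; eighth = 2; dotted quarter = 6; dotted eighth note = 3; sixteenth note = 1.
Total: 4 + 6 + 1 + 1 + 2 + 2 + 6 + 3 + 1 = 26.
26 falls short of 28, so the answer is No.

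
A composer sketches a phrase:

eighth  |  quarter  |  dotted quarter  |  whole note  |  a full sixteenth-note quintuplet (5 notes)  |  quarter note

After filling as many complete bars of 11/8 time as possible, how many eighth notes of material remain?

7

One bar of 11/8 = 11 eighth notes.
Working in eighth notes: eighth = 1; quarter = 2; dotted quarter = 3; whole note = 8; a full sixteenth-note quintuplet (5 notes) (five quintuplet sixteenths span one quarter) = 2; quarter note = 2.
Adding: 1 + 2 + 3 + 8 + 2 + 2 = 18.
18 ÷ 11 = 1 complete bar with 7 eighth notes remaining.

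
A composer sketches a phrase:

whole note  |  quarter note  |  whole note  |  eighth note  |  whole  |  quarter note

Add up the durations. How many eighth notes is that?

Each duration in eighth notes: whole note = 8; quarter note = 2; whole note = 8; eighth note = 1; whole = 8; quarter note = 2.
Total: 8 + 2 + 8 + 1 + 8 + 2 = 29 eighth notes.

29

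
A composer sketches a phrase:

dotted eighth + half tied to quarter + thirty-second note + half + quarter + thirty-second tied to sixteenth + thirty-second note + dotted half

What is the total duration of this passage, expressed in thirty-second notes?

83

Working in thirty-second notes: dotted eighth = 6; half tied to quarter (half + quarter) = 24; thirty-second note = 1; half = 16; quarter = 8; thirty-second tied to sixteenth (thirty-second + sixteenth) = 3; thirty-second note = 1; dotted half = 24.
Adding: 6 + 24 + 1 + 16 + 8 + 3 + 1 + 24 = 83 thirty-second notes.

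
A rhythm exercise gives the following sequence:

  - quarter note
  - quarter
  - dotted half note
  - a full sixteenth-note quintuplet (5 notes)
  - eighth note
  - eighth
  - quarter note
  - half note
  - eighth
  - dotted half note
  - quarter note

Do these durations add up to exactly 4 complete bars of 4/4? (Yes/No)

One bar of 4/4 = 8 eighth notes, so 4 bars = 32.
In eighth notes: quarter note = 2; quarter = 2; dotted half note = 6; a full sixteenth-note quintuplet (5 notes) (five quintuplet sixteenths span one quarter) = 2; eighth note = 1; eighth = 1; quarter note = 2; half note = 4; eighth = 1; dotted half note = 6; quarter note = 2.
Sum: 2 + 2 + 6 + 2 + 1 + 1 + 2 + 4 + 1 + 6 + 2 = 29.
29 falls short of 32, so the answer is No.

No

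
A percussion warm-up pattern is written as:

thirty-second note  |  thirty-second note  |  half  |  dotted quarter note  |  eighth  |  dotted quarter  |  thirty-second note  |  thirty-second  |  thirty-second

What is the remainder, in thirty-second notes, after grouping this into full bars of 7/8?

One bar of 7/8 = 28 thirty-second notes.
Convert each value to thirty-second notes: thirty-second note = 1; thirty-second note = 1; half = 16; dotted quarter note = 12; eighth = 4; dotted quarter = 12; thirty-second note = 1; thirty-second = 1; thirty-second = 1.
Sum: 1 + 1 + 16 + 12 + 4 + 12 + 1 + 1 + 1 = 49.
49 ÷ 28 = 1 complete bar with 21 thirty-second notes remaining.

21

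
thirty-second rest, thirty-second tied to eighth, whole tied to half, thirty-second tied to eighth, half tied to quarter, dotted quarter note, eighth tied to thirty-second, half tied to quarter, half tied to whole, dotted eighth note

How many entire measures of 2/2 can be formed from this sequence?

5

One bar of 2/2 = 32 thirty-second notes.
Express everything in thirty-second notes: thirty-second rest = 1; thirty-second tied to eighth (thirty-second + eighth) = 5; whole tied to half (whole + half) = 48; thirty-second tied to eighth (thirty-second + eighth) = 5; half tied to quarter (half + quarter) = 24; dotted quarter note = 12; eighth tied to thirty-second (eighth + thirty-second) = 5; half tied to quarter (half + quarter) = 24; half tied to whole (half + whole) = 48; dotted eighth note = 6.
Adding: 1 + 5 + 48 + 5 + 24 + 12 + 5 + 24 + 48 + 6 = 178.
178 ÷ 32 = 5 complete bars with 18 left over.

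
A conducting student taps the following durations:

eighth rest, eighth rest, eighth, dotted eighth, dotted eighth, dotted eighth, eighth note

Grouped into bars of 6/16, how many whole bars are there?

2

One bar of 6/16 = 6 sixteenth notes.
In sixteenth notes: eighth rest = 2; eighth rest = 2; eighth = 2; dotted eighth = 3; dotted eighth = 3; dotted eighth = 3; eighth note = 2.
Adding: 2 + 2 + 2 + 3 + 3 + 3 + 2 = 17.
17 ÷ 6 = 2 complete bars with 5 left over.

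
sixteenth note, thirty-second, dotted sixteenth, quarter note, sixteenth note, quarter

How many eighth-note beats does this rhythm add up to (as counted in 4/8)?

One eighth-note beat = 4 thirty-second notes.
Working in thirty-second notes: sixteenth note = 2; thirty-second = 1; dotted sixteenth = 3; quarter note = 8; sixteenth note = 2; quarter = 8.
Altogether 2 + 1 + 3 + 8 + 2 + 8 = 24.
24 ÷ 4 = 6 beats.

6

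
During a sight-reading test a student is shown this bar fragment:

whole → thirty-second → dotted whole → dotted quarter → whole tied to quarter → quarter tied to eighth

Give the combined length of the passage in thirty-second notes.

In thirty-second notes: whole = 32; thirty-second = 1; dotted whole = 48; dotted quarter = 12; whole tied to quarter (whole + quarter) = 40; quarter tied to eighth (quarter + eighth) = 12.
Adding: 32 + 1 + 48 + 12 + 40 + 12 = 145 thirty-second notes.

145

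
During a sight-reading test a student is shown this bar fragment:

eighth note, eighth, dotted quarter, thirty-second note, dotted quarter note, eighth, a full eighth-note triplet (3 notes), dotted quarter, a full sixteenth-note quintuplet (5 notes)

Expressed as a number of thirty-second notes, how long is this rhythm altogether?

Express everything in thirty-second notes: eighth note = 4; eighth = 4; dotted quarter = 12; thirty-second note = 1; dotted quarter note = 12; eighth = 4; a full eighth-note triplet (3 notes) (three triplet eighths span one quarter) = 8; dotted quarter = 12; a full sixteenth-note quintuplet (5 notes) (five quintuplet sixteenths span one quarter) = 8.
Altogether 4 + 4 + 12 + 1 + 12 + 4 + 8 + 12 + 8 = 65 thirty-second notes.

65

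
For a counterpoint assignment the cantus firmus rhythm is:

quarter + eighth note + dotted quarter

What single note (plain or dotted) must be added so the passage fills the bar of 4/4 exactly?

quarter note

The bar of 4/4 = 8 eighth notes.
Convert each value to eighth notes: quarter = 2; eighth note = 1; dotted quarter = 3.
Adding: 2 + 1 + 3 = 6.
Remaining: 8 − 6 = 2 eighth notes, which is a quarter note.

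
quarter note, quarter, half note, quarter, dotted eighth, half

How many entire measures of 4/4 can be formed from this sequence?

One bar of 4/4 = 16 sixteenth notes.
Convert each value to sixteenth notes: quarter note = 4; quarter = 4; half note = 8; quarter = 4; dotted eighth = 3; half = 8.
Adding: 4 + 4 + 8 + 4 + 3 + 8 = 31.
31 ÷ 16 = 1 complete bar with 15 left over.

1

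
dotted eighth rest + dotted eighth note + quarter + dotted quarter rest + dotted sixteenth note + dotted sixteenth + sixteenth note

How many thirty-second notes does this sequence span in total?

40

Each duration in thirty-second notes: dotted eighth rest = 6; dotted eighth note = 6; quarter = 8; dotted quarter rest = 12; dotted sixteenth note = 3; dotted sixteenth = 3; sixteenth note = 2.
Adding: 6 + 6 + 8 + 12 + 3 + 3 + 2 = 40 thirty-second notes.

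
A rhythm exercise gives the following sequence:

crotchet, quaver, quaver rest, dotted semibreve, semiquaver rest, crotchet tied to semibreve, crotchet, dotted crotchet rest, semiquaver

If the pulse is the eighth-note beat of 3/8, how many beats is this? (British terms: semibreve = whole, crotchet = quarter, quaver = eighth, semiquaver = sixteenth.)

32

One eighth-note beat = 2 sixteenth notes.
Express everything in sixteenth notes: crotchet = 4; quaver = 2; quaver rest = 2; dotted semibreve = 24; semiquaver rest = 1; crotchet tied to semibreve (crotchet + semibreve) = 20; crotchet = 4; dotted crotchet rest = 6; semiquaver = 1.
Altogether 4 + 2 + 2 + 24 + 1 + 20 + 4 + 6 + 1 = 64.
64 ÷ 2 = 32 beats.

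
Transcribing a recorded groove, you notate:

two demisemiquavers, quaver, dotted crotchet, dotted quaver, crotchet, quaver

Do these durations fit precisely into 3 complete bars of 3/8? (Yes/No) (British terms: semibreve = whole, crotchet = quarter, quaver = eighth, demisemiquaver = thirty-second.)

Yes

One bar of 3/8 = 12 thirty-second notes, so 3 bars = 36.
Working in thirty-second notes: demisemiquaver = 1; demisemiquaver = 1; quaver = 4; dotted crotchet = 12; dotted quaver = 6; crotchet = 8; quaver = 4.
Adding: 1 + 1 + 4 + 12 + 6 + 8 + 4 = 36.
36 equals 36, so the answer is Yes.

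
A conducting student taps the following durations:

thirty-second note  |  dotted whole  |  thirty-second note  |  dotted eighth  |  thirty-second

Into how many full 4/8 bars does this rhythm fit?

3

One bar of 4/8 = 16 thirty-second notes.
Each duration in thirty-second notes: thirty-second note = 1; dotted whole = 48; thirty-second note = 1; dotted eighth = 6; thirty-second = 1.
Sum: 1 + 48 + 1 + 6 + 1 = 57.
57 ÷ 16 = 3 complete bars with 9 left over.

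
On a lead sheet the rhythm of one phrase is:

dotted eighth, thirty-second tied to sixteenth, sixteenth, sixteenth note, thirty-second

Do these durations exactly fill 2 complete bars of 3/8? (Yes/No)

No

One bar of 3/8 = 12 thirty-second notes, so 2 bars = 24.
Working in thirty-second notes: dotted eighth = 6; thirty-second tied to sixteenth (thirty-second + sixteenth) = 3; sixteenth = 2; sixteenth note = 2; thirty-second = 1.
Total: 6 + 3 + 2 + 2 + 1 = 14.
14 falls short of 24, so the answer is No.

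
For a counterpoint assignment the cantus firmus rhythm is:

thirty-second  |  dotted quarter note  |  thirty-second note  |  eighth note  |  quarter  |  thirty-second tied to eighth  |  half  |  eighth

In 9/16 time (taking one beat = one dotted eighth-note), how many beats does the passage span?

8.5

One dotted eighth-note beat = 6 thirty-second notes.
Express everything in thirty-second notes: thirty-second = 1; dotted quarter note = 12; thirty-second note = 1; eighth note = 4; quarter = 8; thirty-second tied to eighth (thirty-second + eighth) = 5; half = 16; eighth = 4.
Adding: 1 + 12 + 1 + 4 + 8 + 5 + 16 + 4 = 51.
51 ÷ 6 = 8.5 beats.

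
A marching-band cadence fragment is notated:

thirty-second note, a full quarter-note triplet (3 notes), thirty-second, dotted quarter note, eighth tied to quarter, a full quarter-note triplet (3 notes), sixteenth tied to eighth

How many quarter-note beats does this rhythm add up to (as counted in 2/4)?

One quarter-note beat = 8 thirty-second notes.
Convert each value to thirty-second notes: thirty-second note = 1; a full quarter-note triplet (3 notes) (three triplet quarters span one half) = 16; thirty-second = 1; dotted quarter note = 12; eighth tied to quarter (eighth + quarter) = 12; a full quarter-note triplet (3 notes) (three triplet quarters span one half) = 16; sixteenth tied to eighth (sixteenth + eighth) = 6.
Sum: 1 + 16 + 1 + 12 + 12 + 16 + 6 = 64.
64 ÷ 8 = 8 beats.

8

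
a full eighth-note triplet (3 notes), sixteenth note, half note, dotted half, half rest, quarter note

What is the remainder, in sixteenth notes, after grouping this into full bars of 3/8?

1

One bar of 3/8 = 6 sixteenth notes.
Convert each value to sixteenth notes: a full eighth-note triplet (3 notes) (three triplet eighths span one quarter) = 4; sixteenth note = 1; half note = 8; dotted half = 12; half rest = 8; quarter note = 4.
Sum: 4 + 1 + 8 + 12 + 8 + 4 = 37.
37 ÷ 6 = 6 complete bars with 1 sixteenth note remaining.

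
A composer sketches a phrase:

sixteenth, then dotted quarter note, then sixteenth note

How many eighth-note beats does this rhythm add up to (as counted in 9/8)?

4

One eighth-note beat = 2 sixteenth notes.
Convert each value to sixteenth notes: sixteenth = 1; dotted quarter note = 6; sixteenth note = 1.
Total: 1 + 6 + 1 = 8.
8 ÷ 2 = 4 beats.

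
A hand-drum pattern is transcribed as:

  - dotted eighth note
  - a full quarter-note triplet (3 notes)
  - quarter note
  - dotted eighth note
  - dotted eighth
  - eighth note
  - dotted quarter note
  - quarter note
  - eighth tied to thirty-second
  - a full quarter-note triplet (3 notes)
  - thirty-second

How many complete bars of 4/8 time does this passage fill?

One bar of 4/8 = 16 thirty-second notes.
Convert each value to thirty-second notes: dotted eighth note = 6; a full quarter-note triplet (3 notes) (three triplet quarters span one half) = 16; quarter note = 8; dotted eighth note = 6; dotted eighth = 6; eighth note = 4; dotted quarter note = 12; quarter note = 8; eighth tied to thirty-second (eighth + thirty-second) = 5; a full quarter-note triplet (3 notes) (three triplet quarters span one half) = 16; thirty-second = 1.
Altogether 6 + 16 + 8 + 6 + 6 + 4 + 12 + 8 + 5 + 16 + 1 = 88.
88 ÷ 16 = 5 complete bars with 8 left over.

5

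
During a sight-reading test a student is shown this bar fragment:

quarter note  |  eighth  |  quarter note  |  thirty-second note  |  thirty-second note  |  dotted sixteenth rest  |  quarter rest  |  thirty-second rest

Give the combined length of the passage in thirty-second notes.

34

In thirty-second notes: quarter note = 8; eighth = 4; quarter note = 8; thirty-second note = 1; thirty-second note = 1; dotted sixteenth rest = 3; quarter rest = 8; thirty-second rest = 1.
Adding: 8 + 4 + 8 + 1 + 1 + 3 + 8 + 1 = 34 thirty-second notes.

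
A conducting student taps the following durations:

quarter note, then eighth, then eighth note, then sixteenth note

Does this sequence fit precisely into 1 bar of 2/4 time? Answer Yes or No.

One bar of 2/4 = 8 sixteenth notes.
In sixteenth notes: quarter note = 4; eighth = 2; eighth note = 2; sixteenth note = 1.
Sum: 4 + 2 + 2 + 1 = 9.
9 exceeds 8, so the answer is No.

No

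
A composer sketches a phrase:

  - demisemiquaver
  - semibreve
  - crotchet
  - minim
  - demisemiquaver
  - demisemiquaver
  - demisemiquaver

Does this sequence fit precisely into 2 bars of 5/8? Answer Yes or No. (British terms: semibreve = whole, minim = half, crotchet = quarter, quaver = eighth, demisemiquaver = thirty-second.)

No

One bar of 5/8 = 20 thirty-second notes, so 2 bars = 40.
Convert each value to thirty-second notes: demisemiquaver = 1; semibreve = 32; crotchet = 8; minim = 16; demisemiquaver = 1; demisemiquaver = 1; demisemiquaver = 1.
Altogether 1 + 32 + 8 + 16 + 1 + 1 + 1 = 60.
60 exceeds 40, so the answer is No.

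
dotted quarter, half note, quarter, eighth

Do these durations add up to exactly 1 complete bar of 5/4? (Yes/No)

One bar of 5/4 = 10 eighth notes.
Express everything in eighth notes: dotted quarter = 3; half note = 4; quarter = 2; eighth = 1.
Sum: 3 + 4 + 2 + 1 = 10.
10 equals 10, so the answer is Yes.

Yes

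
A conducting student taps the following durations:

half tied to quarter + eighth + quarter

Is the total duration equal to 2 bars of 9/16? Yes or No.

Yes

One bar of 9/16 = 9 sixteenth notes, so 2 bars = 18.
In sixteenth notes: half tied to quarter (half + quarter) = 12; eighth = 2; quarter = 4.
Total: 12 + 2 + 4 = 18.
18 equals 18, so the answer is Yes.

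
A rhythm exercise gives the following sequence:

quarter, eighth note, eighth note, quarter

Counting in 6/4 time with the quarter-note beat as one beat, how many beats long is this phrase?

3

One quarter-note beat = 2 eighth notes.
Convert each value to eighth notes: quarter = 2; eighth note = 1; eighth note = 1; quarter = 2.
Altogether 2 + 1 + 1 + 2 = 6.
6 ÷ 2 = 3 beats.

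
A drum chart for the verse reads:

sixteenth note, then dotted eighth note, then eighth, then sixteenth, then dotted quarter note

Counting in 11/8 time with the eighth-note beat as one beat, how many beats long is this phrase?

One eighth-note beat = 2 sixteenth notes.
Working in sixteenth notes: sixteenth note = 1; dotted eighth note = 3; eighth = 2; sixteenth = 1; dotted quarter note = 6.
Sum: 1 + 3 + 2 + 1 + 6 = 13.
13 ÷ 2 = 6.5 beats.

6.5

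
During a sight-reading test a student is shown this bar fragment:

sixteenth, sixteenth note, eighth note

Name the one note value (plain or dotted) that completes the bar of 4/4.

dotted half note

The bar of 4/4 = 16 sixteenth notes.
Convert each value to sixteenth notes: sixteenth = 1; sixteenth note = 1; eighth note = 2.
Adding: 1 + 1 + 2 = 4.
Remaining: 16 − 4 = 12 sixteenth notes, which is a dotted half note.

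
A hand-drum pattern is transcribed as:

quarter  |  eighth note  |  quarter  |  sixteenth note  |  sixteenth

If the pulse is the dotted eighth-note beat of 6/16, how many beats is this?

One dotted eighth-note beat = 3 sixteenth notes.
Express everything in sixteenth notes: quarter = 4; eighth note = 2; quarter = 4; sixteenth note = 1; sixteenth = 1.
Altogether 4 + 2 + 4 + 1 + 1 = 12.
12 ÷ 3 = 4 beats.

4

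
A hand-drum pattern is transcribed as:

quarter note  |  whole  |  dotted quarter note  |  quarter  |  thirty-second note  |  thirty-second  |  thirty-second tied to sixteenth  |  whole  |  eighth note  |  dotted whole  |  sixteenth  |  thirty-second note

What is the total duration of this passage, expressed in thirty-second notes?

Convert each value to thirty-second notes: quarter note = 8; whole = 32; dotted quarter note = 12; quarter = 8; thirty-second note = 1; thirty-second = 1; thirty-second tied to sixteenth (thirty-second + sixteenth) = 3; whole = 32; eighth note = 4; dotted whole = 48; sixteenth = 2; thirty-second note = 1.
Total: 8 + 32 + 12 + 8 + 1 + 1 + 3 + 32 + 4 + 48 + 2 + 1 = 152 thirty-second notes.

152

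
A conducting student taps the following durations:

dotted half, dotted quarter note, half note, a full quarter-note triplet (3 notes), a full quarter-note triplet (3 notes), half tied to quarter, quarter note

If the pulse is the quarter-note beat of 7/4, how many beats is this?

One quarter-note beat = 2 eighth notes.
Working in eighth notes: dotted half = 6; dotted quarter note = 3; half note = 4; a full quarter-note triplet (3 notes) (three triplet quarters span one half) = 4; a full quarter-note triplet (3 notes) (three triplet quarters span one half) = 4; half tied to quarter (half + quarter) = 6; quarter note = 2.
Altogether 6 + 3 + 4 + 4 + 4 + 6 + 2 = 29.
29 ÷ 2 = 14.5 beats.

14.5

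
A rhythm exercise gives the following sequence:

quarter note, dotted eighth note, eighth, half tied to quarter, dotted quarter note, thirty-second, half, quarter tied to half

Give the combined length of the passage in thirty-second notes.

95

In thirty-second notes: quarter note = 8; dotted eighth note = 6; eighth = 4; half tied to quarter (half + quarter) = 24; dotted quarter note = 12; thirty-second = 1; half = 16; quarter tied to half (quarter + half) = 24.
Adding: 8 + 6 + 4 + 24 + 12 + 1 + 16 + 24 = 95 thirty-second notes.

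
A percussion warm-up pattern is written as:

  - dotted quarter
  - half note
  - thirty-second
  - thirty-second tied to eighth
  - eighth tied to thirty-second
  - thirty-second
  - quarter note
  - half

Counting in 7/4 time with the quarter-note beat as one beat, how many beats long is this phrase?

One quarter-note beat = 8 thirty-second notes.
Each duration in thirty-second notes: dotted quarter = 12; half note = 16; thirty-second = 1; thirty-second tied to eighth (thirty-second + eighth) = 5; eighth tied to thirty-second (eighth + thirty-second) = 5; thirty-second = 1; quarter note = 8; half = 16.
Sum: 12 + 16 + 1 + 5 + 5 + 1 + 8 + 16 = 64.
64 ÷ 8 = 8 beats.

8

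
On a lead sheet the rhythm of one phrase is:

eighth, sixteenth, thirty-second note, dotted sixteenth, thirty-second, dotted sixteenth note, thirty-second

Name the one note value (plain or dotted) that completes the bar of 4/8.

The bar of 4/8 = 16 thirty-second notes.
Each duration in thirty-second notes: eighth = 4; sixteenth = 2; thirty-second note = 1; dotted sixteenth = 3; thirty-second = 1; dotted sixteenth note = 3; thirty-second = 1.
Total: 4 + 2 + 1 + 3 + 1 + 3 + 1 = 15.
Remaining: 16 − 15 = 1 thirty-second note, which is a thirty-second note.

thirty-second note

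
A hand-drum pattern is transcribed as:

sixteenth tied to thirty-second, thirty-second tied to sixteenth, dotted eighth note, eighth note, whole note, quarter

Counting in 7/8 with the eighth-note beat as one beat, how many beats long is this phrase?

One eighth-note beat = 4 thirty-second notes.
Express everything in thirty-second notes: sixteenth tied to thirty-second (sixteenth + thirty-second) = 3; thirty-second tied to sixteenth (thirty-second + sixteenth) = 3; dotted eighth note = 6; eighth note = 4; whole note = 32; quarter = 8.
Total: 3 + 3 + 6 + 4 + 32 + 8 = 56.
56 ÷ 4 = 14 beats.

14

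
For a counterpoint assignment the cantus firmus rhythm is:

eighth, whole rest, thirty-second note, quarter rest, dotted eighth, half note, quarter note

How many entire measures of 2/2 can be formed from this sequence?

2

One bar of 2/2 = 32 thirty-second notes.
Each duration in thirty-second notes: eighth = 4; whole rest = 32; thirty-second note = 1; quarter rest = 8; dotted eighth = 6; half note = 16; quarter note = 8.
Sum: 4 + 32 + 1 + 8 + 6 + 16 + 8 = 75.
75 ÷ 32 = 2 complete bars with 11 left over.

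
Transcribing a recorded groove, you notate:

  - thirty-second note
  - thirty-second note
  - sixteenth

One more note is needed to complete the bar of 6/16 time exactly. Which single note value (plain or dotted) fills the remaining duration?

quarter note

The bar of 6/16 = 12 thirty-second notes.
In thirty-second notes: thirty-second note = 1; thirty-second note = 1; sixteenth = 2.
Total: 1 + 1 + 2 = 4.
Remaining: 12 − 4 = 8 thirty-second notes, which is a quarter note.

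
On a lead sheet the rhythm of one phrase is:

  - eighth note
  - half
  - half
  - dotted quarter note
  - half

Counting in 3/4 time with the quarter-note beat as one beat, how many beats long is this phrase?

8

One quarter-note beat = 2 eighth notes.
Express everything in eighth notes: eighth note = 1; half = 4; half = 4; dotted quarter note = 3; half = 4.
Sum: 1 + 4 + 4 + 3 + 4 = 16.
16 ÷ 2 = 8 beats.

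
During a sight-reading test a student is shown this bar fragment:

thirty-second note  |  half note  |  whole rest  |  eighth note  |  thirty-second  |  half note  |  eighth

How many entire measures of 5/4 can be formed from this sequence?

1

One bar of 5/4 = 40 thirty-second notes.
Each duration in thirty-second notes: thirty-second note = 1; half note = 16; whole rest = 32; eighth note = 4; thirty-second = 1; half note = 16; eighth = 4.
Altogether 1 + 16 + 32 + 4 + 1 + 16 + 4 = 74.
74 ÷ 40 = 1 complete bar with 34 left over.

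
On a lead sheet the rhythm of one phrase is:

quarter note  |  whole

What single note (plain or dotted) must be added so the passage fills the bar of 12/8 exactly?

quarter note

The bar of 12/8 = 6 quarter notes.
Each duration in quarter notes: quarter note = 1; whole = 4.
Sum: 1 + 4 = 5.
Remaining: 6 − 5 = 1 quarter note, which is a quarter note.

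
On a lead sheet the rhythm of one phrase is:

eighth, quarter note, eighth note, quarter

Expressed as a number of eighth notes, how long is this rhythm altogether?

6

Each duration in eighth notes: eighth = 1; quarter note = 2; eighth note = 1; quarter = 2.
Altogether 1 + 2 + 1 + 2 = 6 eighth notes.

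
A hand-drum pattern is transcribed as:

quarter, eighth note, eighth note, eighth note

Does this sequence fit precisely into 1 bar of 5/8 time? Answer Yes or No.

Yes

One bar of 5/8 = 5 eighth notes.
Each duration in eighth notes: quarter = 2; eighth note = 1; eighth note = 1; eighth note = 1.
Altogether 2 + 1 + 1 + 1 = 5.
5 equals 5, so the answer is Yes.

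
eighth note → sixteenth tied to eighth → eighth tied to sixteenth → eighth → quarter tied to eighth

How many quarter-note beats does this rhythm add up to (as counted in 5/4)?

4

One quarter-note beat = 4 sixteenth notes.
Each duration in sixteenth notes: eighth note = 2; sixteenth tied to eighth (sixteenth + eighth) = 3; eighth tied to sixteenth (eighth + sixteenth) = 3; eighth = 2; quarter tied to eighth (quarter + eighth) = 6.
Adding: 2 + 3 + 3 + 2 + 6 = 16.
16 ÷ 4 = 4 beats.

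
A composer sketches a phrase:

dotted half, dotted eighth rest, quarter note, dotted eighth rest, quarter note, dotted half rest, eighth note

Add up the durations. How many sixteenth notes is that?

Express everything in sixteenth notes: dotted half = 12; dotted eighth rest = 3; quarter note = 4; dotted eighth rest = 3; quarter note = 4; dotted half rest = 12; eighth note = 2.
Adding: 12 + 3 + 4 + 3 + 4 + 12 + 2 = 40 sixteenth notes.

40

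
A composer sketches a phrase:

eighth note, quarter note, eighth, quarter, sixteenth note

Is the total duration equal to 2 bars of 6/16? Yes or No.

No

One bar of 6/16 = 6 sixteenth notes, so 2 bars = 12.
Convert each value to sixteenth notes: eighth note = 2; quarter note = 4; eighth = 2; quarter = 4; sixteenth note = 1.
Altogether 2 + 4 + 2 + 4 + 1 = 13.
13 exceeds 12, so the answer is No.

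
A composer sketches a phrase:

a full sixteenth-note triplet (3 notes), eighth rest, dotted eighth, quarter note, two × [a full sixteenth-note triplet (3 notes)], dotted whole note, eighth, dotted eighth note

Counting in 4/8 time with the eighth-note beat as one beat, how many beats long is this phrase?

22

One eighth-note beat = 2 sixteenth notes.
Working in sixteenth notes: a full sixteenth-note triplet (3 notes) (three triplet sixteenths span one eighth) = 2; eighth rest = 2; dotted eighth = 3; quarter note = 4; a full sixteenth-note triplet (3 notes) (three triplet sixteenths span one eighth) = 2; a full sixteenth-note triplet (3 notes) (three triplet sixteenths span one eighth) = 2; dotted whole note = 24; eighth = 2; dotted eighth note = 3.
Altogether 2 + 2 + 3 + 4 + 2 + 2 + 24 + 2 + 3 = 44.
44 ÷ 2 = 22 beats.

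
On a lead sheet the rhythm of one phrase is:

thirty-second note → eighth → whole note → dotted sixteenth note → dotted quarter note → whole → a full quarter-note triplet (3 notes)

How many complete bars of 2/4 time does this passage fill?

One bar of 2/4 = 16 thirty-second notes.
Convert each value to thirty-second notes: thirty-second note = 1; eighth = 4; whole note = 32; dotted sixteenth note = 3; dotted quarter note = 12; whole = 32; a full quarter-note triplet (3 notes) (three triplet quarters span one half) = 16.
Altogether 1 + 4 + 32 + 3 + 12 + 32 + 16 = 100.
100 ÷ 16 = 6 complete bars with 4 left over.

6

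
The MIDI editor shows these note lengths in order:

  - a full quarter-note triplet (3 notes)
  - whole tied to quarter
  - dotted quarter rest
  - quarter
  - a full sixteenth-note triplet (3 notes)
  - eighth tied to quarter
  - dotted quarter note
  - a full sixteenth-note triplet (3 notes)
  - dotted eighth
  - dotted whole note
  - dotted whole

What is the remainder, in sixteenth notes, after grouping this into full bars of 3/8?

One bar of 3/8 = 6 sixteenth notes.
In sixteenth notes: a full quarter-note triplet (3 notes) (three triplet quarters span one half) = 8; whole tied to quarter (whole + quarter) = 20; dotted quarter rest = 6; quarter = 4; a full sixteenth-note triplet (3 notes) (three triplet sixteenths span one eighth) = 2; eighth tied to quarter (eighth + quarter) = 6; dotted quarter note = 6; a full sixteenth-note triplet (3 notes) (three triplet sixteenths span one eighth) = 2; dotted eighth = 3; dotted whole note = 24; dotted whole = 24.
Adding: 8 + 20 + 6 + 4 + 2 + 6 + 6 + 2 + 3 + 24 + 24 = 105.
105 ÷ 6 = 17 complete bars with 3 sixteenth notes remaining.

3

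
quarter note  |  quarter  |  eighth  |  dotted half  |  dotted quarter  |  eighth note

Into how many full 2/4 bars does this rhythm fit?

One bar of 2/4 = 4 eighth notes.
Express everything in eighth notes: quarter note = 2; quarter = 2; eighth = 1; dotted half = 6; dotted quarter = 3; eighth note = 1.
Altogether 2 + 2 + 1 + 6 + 3 + 1 = 15.
15 ÷ 4 = 3 complete bars with 3 left over.

3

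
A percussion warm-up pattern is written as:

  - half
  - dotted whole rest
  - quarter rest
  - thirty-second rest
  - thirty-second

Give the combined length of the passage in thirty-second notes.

74

Working in thirty-second notes: half = 16; dotted whole rest = 48; quarter rest = 8; thirty-second rest = 1; thirty-second = 1.
Sum: 16 + 48 + 8 + 1 + 1 = 74 thirty-second notes.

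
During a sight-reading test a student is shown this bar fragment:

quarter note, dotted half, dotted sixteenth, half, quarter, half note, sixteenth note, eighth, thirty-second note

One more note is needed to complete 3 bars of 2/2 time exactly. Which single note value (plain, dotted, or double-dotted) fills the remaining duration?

3 bars of 2/2 = 96 thirty-second notes.
Express everything in thirty-second notes: quarter note = 8; dotted half = 24; dotted sixteenth = 3; half = 16; quarter = 8; half note = 16; sixteenth note = 2; eighth = 4; thirty-second note = 1.
Altogether 8 + 24 + 3 + 16 + 8 + 16 + 2 + 4 + 1 = 82.
Remaining: 96 − 82 = 14 thirty-second notes, which is a double-dotted quarter note.

double-dotted quarter note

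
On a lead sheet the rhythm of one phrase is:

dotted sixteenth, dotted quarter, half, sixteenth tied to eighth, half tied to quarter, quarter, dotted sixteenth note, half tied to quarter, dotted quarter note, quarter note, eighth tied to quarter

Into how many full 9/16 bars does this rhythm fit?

One bar of 9/16 = 18 thirty-second notes.
In thirty-second notes: dotted sixteenth = 3; dotted quarter = 12; half = 16; sixteenth tied to eighth (sixteenth + eighth) = 6; half tied to quarter (half + quarter) = 24; quarter = 8; dotted sixteenth note = 3; half tied to quarter (half + quarter) = 24; dotted quarter note = 12; quarter note = 8; eighth tied to quarter (eighth + quarter) = 12.
Total: 3 + 12 + 16 + 6 + 24 + 8 + 3 + 24 + 12 + 8 + 12 = 128.
128 ÷ 18 = 7 complete bars with 2 left over.

7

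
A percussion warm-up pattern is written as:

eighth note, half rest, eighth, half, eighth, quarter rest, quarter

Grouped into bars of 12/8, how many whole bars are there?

1

One bar of 12/8 = 12 eighth notes.
Working in eighth notes: eighth note = 1; half rest = 4; eighth = 1; half = 4; eighth = 1; quarter rest = 2; quarter = 2.
Adding: 1 + 4 + 1 + 4 + 1 + 2 + 2 = 15.
15 ÷ 12 = 1 complete bar with 3 left over.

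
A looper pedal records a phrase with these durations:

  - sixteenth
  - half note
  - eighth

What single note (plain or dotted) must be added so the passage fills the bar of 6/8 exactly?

sixteenth note

The bar of 6/8 = 12 sixteenth notes.
Convert each value to sixteenth notes: sixteenth = 1; half note = 8; eighth = 2.
Adding: 1 + 8 + 2 = 11.
Remaining: 12 − 11 = 1 sixteenth note, which is a sixteenth note.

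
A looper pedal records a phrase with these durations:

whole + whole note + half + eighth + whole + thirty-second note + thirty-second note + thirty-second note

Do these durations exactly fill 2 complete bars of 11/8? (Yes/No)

One bar of 11/8 = 44 thirty-second notes, so 2 bars = 88.
In thirty-second notes: whole = 32; whole note = 32; half = 16; eighth = 4; whole = 32; thirty-second note = 1; thirty-second note = 1; thirty-second note = 1.
Altogether 32 + 32 + 16 + 4 + 32 + 1 + 1 + 1 = 119.
119 exceeds 88, so the answer is No.

No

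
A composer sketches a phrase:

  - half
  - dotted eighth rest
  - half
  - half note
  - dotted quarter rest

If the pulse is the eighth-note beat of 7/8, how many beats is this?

16.5

One eighth-note beat = 2 sixteenth notes.
Each duration in sixteenth notes: half = 8; dotted eighth rest = 3; half = 8; half note = 8; dotted quarter rest = 6.
Sum: 8 + 3 + 8 + 8 + 6 = 33.
33 ÷ 2 = 16.5 beats.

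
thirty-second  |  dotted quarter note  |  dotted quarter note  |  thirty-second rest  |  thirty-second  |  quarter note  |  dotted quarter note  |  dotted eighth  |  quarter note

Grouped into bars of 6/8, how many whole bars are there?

One bar of 6/8 = 24 thirty-second notes.
Each duration in thirty-second notes: thirty-second = 1; dotted quarter note = 12; dotted quarter note = 12; thirty-second rest = 1; thirty-second = 1; quarter note = 8; dotted quarter note = 12; dotted eighth = 6; quarter note = 8.
Sum: 1 + 12 + 12 + 1 + 1 + 8 + 12 + 6 + 8 = 61.
61 ÷ 24 = 2 complete bars with 13 left over.

2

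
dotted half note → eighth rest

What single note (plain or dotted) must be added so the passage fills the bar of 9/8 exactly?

quarter note

The bar of 9/8 = 9 eighth notes.
Working in eighth notes: dotted half note = 6; eighth rest = 1.
Sum: 6 + 1 = 7.
Remaining: 9 − 7 = 2 eighth notes, which is a quarter note.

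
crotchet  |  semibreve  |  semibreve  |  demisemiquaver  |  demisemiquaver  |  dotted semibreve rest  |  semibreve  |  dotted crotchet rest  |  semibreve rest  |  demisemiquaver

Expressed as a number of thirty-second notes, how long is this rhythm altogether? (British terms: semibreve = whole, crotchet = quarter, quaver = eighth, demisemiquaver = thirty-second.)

Convert each value to thirty-second notes: crotchet = 8; semibreve = 32; semibreve = 32; demisemiquaver = 1; demisemiquaver = 1; dotted semibreve rest = 48; semibreve = 32; dotted crotchet rest = 12; semibreve rest = 32; demisemiquaver = 1.
Adding: 8 + 32 + 32 + 1 + 1 + 48 + 32 + 12 + 32 + 1 = 199 thirty-second notes.

199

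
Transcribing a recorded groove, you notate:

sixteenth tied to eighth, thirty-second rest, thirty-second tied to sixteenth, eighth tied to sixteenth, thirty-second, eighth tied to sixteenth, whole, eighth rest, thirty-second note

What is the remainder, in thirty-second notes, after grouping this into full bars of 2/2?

28

One bar of 2/2 = 32 thirty-second notes.
Convert each value to thirty-second notes: sixteenth tied to eighth (sixteenth + eighth) = 6; thirty-second rest = 1; thirty-second tied to sixteenth (thirty-second + sixteenth) = 3; eighth tied to sixteenth (eighth + sixteenth) = 6; thirty-second = 1; eighth tied to sixteenth (eighth + sixteenth) = 6; whole = 32; eighth rest = 4; thirty-second note = 1.
Altogether 6 + 1 + 3 + 6 + 1 + 6 + 32 + 4 + 1 = 60.
60 ÷ 32 = 1 complete bar with 28 thirty-second notes remaining.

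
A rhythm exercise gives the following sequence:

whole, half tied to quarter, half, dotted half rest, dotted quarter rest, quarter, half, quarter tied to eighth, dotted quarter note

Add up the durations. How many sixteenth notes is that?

Express everything in sixteenth notes: whole = 16; half tied to quarter (half + quarter) = 12; half = 8; dotted half rest = 12; dotted quarter rest = 6; quarter = 4; half = 8; quarter tied to eighth (quarter + eighth) = 6; dotted quarter note = 6.
Sum: 16 + 12 + 8 + 12 + 6 + 4 + 8 + 6 + 6 = 78 sixteenth notes.

78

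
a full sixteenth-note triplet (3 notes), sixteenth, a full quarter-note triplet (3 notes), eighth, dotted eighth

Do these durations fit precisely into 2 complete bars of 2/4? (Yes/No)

Yes

One bar of 2/4 = 8 sixteenth notes, so 2 bars = 16.
Working in sixteenth notes: a full sixteenth-note triplet (3 notes) (three triplet sixteenths span one eighth) = 2; sixteenth = 1; a full quarter-note triplet (3 notes) (three triplet quarters span one half) = 8; eighth = 2; dotted eighth = 3.
Sum: 2 + 1 + 8 + 2 + 3 = 16.
16 equals 16, so the answer is Yes.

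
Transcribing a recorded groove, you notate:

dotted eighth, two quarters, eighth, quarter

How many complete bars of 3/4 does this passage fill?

1

One bar of 3/4 = 12 sixteenth notes.
Convert each value to sixteenth notes: dotted eighth = 3; quarter = 4; quarter = 4; eighth = 2; quarter = 4.
Sum: 3 + 4 + 4 + 2 + 4 = 17.
17 ÷ 12 = 1 complete bar with 5 left over.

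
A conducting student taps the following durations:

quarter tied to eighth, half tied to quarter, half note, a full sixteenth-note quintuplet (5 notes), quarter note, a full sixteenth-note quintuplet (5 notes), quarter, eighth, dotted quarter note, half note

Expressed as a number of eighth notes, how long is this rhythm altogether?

29

Convert each value to eighth notes: quarter tied to eighth (quarter + eighth) = 3; half tied to quarter (half + quarter) = 6; half note = 4; a full sixteenth-note quintuplet (5 notes) (five quintuplet sixteenths span one quarter) = 2; quarter note = 2; a full sixteenth-note quintuplet (5 notes) (five quintuplet sixteenths span one quarter) = 2; quarter = 2; eighth = 1; dotted quarter note = 3; half note = 4.
Total: 3 + 6 + 4 + 2 + 2 + 2 + 2 + 1 + 3 + 4 = 29 eighth notes.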